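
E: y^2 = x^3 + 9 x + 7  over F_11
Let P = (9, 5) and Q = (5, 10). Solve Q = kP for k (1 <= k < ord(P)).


Enumerate multiples of P until we hit Q = (5, 10):
  1P = (9, 5)
  2P = (5, 10)
Match found at i = 2.

k = 2


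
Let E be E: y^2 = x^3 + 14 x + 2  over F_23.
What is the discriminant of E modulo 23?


4 a^3 + 27 b^2 = 4*14^3 + 27*2^2 = 10976 + 108 = 11084
Delta = -16 * (11084) = -177344
Delta mod 23 = 9

Delta = 9 (mod 23)


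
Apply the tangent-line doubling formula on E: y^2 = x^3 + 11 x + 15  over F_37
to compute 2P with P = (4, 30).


Doubling: s = (3 x1^2 + a) / (2 y1)
s = (3*4^2 + 11) / (2*30) mod 37 = 9
x3 = s^2 - 2 x1 mod 37 = 9^2 - 2*4 = 36
y3 = s (x1 - x3) - y1 mod 37 = 9 * (4 - 36) - 30 = 15

2P = (36, 15)


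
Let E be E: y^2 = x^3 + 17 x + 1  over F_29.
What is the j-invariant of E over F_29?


Delta = -16(4 a^3 + 27 b^2) mod 29 = 18
-1728 * (4 a)^3 = -1728 * (4*17)^3 mod 29 = 23
j = 23 * 18^(-1) mod 29 = 19

j = 19 (mod 29)


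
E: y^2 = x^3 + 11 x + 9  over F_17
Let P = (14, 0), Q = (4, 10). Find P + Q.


P != Q, so use the chord formula.
s = (y2 - y1) / (x2 - x1) = (10) / (7) mod 17 = 16
x3 = s^2 - x1 - x2 mod 17 = 16^2 - 14 - 4 = 0
y3 = s (x1 - x3) - y1 mod 17 = 16 * (14 - 0) - 0 = 3

P + Q = (0, 3)


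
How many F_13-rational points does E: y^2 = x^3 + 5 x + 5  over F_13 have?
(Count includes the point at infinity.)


For each x in F_13, count y with y^2 = x^3 + 5 x + 5 mod 13:
  x = 2: RHS = 10, y in [6, 7]  -> 2 point(s)
  x = 5: RHS = 12, y in [5, 8]  -> 2 point(s)
  x = 6: RHS = 4, y in [2, 11]  -> 2 point(s)
  x = 9: RHS = 12, y in [5, 8]  -> 2 point(s)
  x = 11: RHS = 0, y in [0]  -> 1 point(s)
  x = 12: RHS = 12, y in [5, 8]  -> 2 point(s)
Affine points: 11. Add the point at infinity: total = 12.

#E(F_13) = 12


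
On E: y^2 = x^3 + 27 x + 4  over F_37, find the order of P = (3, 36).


Compute successive multiples of P until we hit O:
  1P = (3, 36)
  2P = (20, 16)
  3P = (15, 26)
  4P = (31, 12)
  5P = (6, 30)
  6P = (32, 22)
  7P = (12, 13)
  8P = (13, 6)
  ... (continuing to 43P)
  43P = O

ord(P) = 43


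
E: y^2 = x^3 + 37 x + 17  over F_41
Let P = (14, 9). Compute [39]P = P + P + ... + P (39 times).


k = 39 = 100111_2 (binary, LSB first: 111001)
Double-and-add from P = (14, 9):
  bit 0 = 1: acc = O + (14, 9) = (14, 9)
  bit 1 = 1: acc = (14, 9) + (29, 10) = (37, 25)
  bit 2 = 1: acc = (37, 25) + (8, 13) = (38, 17)
  bit 3 = 0: acc unchanged = (38, 17)
  bit 4 = 0: acc unchanged = (38, 17)
  bit 5 = 1: acc = (38, 17) + (22, 32) = (24, 16)

39P = (24, 16)


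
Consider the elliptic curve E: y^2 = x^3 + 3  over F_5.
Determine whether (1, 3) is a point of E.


Check whether y^2 = x^3 + 0 x + 3 (mod 5) for (x, y) = (1, 3).
LHS: y^2 = 3^2 mod 5 = 4
RHS: x^3 + 0 x + 3 = 1^3 + 0*1 + 3 mod 5 = 4
LHS = RHS

Yes, on the curve


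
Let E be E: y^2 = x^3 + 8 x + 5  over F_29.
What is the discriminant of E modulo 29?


4 a^3 + 27 b^2 = 4*8^3 + 27*5^2 = 2048 + 675 = 2723
Delta = -16 * (2723) = -43568
Delta mod 29 = 19

Delta = 19 (mod 29)


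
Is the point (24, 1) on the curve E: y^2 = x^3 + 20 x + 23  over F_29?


Check whether y^2 = x^3 + 20 x + 23 (mod 29) for (x, y) = (24, 1).
LHS: y^2 = 1^2 mod 29 = 1
RHS: x^3 + 20 x + 23 = 24^3 + 20*24 + 23 mod 29 = 1
LHS = RHS

Yes, on the curve


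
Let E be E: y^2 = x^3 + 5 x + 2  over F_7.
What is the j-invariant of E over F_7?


Delta = -16(4 a^3 + 27 b^2) mod 7 = 2
-1728 * (4 a)^3 = -1728 * (4*5)^3 mod 7 = 6
j = 6 * 2^(-1) mod 7 = 3

j = 3 (mod 7)


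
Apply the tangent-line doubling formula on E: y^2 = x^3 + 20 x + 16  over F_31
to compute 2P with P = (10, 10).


Doubling: s = (3 x1^2 + a) / (2 y1)
s = (3*10^2 + 20) / (2*10) mod 31 = 16
x3 = s^2 - 2 x1 mod 31 = 16^2 - 2*10 = 19
y3 = s (x1 - x3) - y1 mod 31 = 16 * (10 - 19) - 10 = 1

2P = (19, 1)


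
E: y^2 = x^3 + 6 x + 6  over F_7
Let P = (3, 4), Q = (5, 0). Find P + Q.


P != Q, so use the chord formula.
s = (y2 - y1) / (x2 - x1) = (3) / (2) mod 7 = 5
x3 = s^2 - x1 - x2 mod 7 = 5^2 - 3 - 5 = 3
y3 = s (x1 - x3) - y1 mod 7 = 5 * (3 - 3) - 4 = 3

P + Q = (3, 3)


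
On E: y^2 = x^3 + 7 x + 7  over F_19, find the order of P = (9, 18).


Compute successive multiples of P until we hit O:
  1P = (9, 18)
  2P = (8, 9)
  3P = (7, 0)
  4P = (8, 10)
  5P = (9, 1)
  6P = O

ord(P) = 6


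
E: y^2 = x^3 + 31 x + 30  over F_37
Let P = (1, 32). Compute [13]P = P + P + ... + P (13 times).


k = 13 = 1101_2 (binary, LSB first: 1011)
Double-and-add from P = (1, 32):
  bit 0 = 1: acc = O + (1, 32) = (1, 32)
  bit 1 = 0: acc unchanged = (1, 32)
  bit 2 = 1: acc = (1, 32) + (0, 17) = (2, 27)
  bit 3 = 1: acc = (2, 27) + (4, 12) = (4, 25)

13P = (4, 25)


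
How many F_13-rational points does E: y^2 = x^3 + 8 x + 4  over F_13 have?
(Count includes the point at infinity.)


For each x in F_13, count y with y^2 = x^3 + 8 x + 4 mod 13:
  x = 0: RHS = 4, y in [2, 11]  -> 2 point(s)
  x = 1: RHS = 0, y in [0]  -> 1 point(s)
  x = 3: RHS = 3, y in [4, 9]  -> 2 point(s)
  x = 4: RHS = 9, y in [3, 10]  -> 2 point(s)
  x = 5: RHS = 0, y in [0]  -> 1 point(s)
  x = 7: RHS = 0, y in [0]  -> 1 point(s)
  x = 9: RHS = 12, y in [5, 8]  -> 2 point(s)
Affine points: 11. Add the point at infinity: total = 12.

#E(F_13) = 12


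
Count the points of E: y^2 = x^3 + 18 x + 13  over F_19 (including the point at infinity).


For each x in F_19, count y with y^2 = x^3 + 18 x + 13 mod 19:
  x = 2: RHS = 0, y in [0]  -> 1 point(s)
  x = 4: RHS = 16, y in [4, 15]  -> 2 point(s)
  x = 5: RHS = 0, y in [0]  -> 1 point(s)
  x = 7: RHS = 7, y in [8, 11]  -> 2 point(s)
  x = 8: RHS = 4, y in [2, 17]  -> 2 point(s)
  x = 9: RHS = 11, y in [7, 12]  -> 2 point(s)
  x = 12: RHS = 0, y in [0]  -> 1 point(s)
  x = 14: RHS = 7, y in [8, 11]  -> 2 point(s)
  x = 17: RHS = 7, y in [8, 11]  -> 2 point(s)
Affine points: 15. Add the point at infinity: total = 16.

#E(F_19) = 16


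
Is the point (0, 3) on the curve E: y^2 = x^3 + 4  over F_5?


Check whether y^2 = x^3 + 0 x + 4 (mod 5) for (x, y) = (0, 3).
LHS: y^2 = 3^2 mod 5 = 4
RHS: x^3 + 0 x + 4 = 0^3 + 0*0 + 4 mod 5 = 4
LHS = RHS

Yes, on the curve


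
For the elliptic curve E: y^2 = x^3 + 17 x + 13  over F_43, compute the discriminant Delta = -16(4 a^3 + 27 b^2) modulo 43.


4 a^3 + 27 b^2 = 4*17^3 + 27*13^2 = 19652 + 4563 = 24215
Delta = -16 * (24215) = -387440
Delta mod 43 = 33

Delta = 33 (mod 43)


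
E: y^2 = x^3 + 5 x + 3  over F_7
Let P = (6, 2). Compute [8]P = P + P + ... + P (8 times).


k = 8 = 1000_2 (binary, LSB first: 0001)
Double-and-add from P = (6, 2):
  bit 0 = 0: acc unchanged = O
  bit 1 = 0: acc unchanged = O
  bit 2 = 0: acc unchanged = O
  bit 3 = 1: acc = O + (6, 5) = (6, 5)

8P = (6, 5)


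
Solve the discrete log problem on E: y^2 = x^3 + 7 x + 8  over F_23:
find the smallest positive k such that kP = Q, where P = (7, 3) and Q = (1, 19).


Enumerate multiples of P until we hit Q = (1, 19):
  1P = (7, 3)
  2P = (11, 17)
  3P = (0, 10)
  4P = (17, 7)
  5P = (1, 4)
  6P = (8, 1)
  7P = (12, 7)
  8P = (12, 16)
  9P = (8, 22)
  10P = (1, 19)
Match found at i = 10.

k = 10


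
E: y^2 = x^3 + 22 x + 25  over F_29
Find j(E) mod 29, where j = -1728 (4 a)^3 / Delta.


Delta = -16(4 a^3 + 27 b^2) mod 29 = 18
-1728 * (4 a)^3 = -1728 * (4*22)^3 mod 29 = 12
j = 12 * 18^(-1) mod 29 = 20

j = 20 (mod 29)


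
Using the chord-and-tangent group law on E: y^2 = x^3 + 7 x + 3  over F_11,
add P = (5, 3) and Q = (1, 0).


P != Q, so use the chord formula.
s = (y2 - y1) / (x2 - x1) = (8) / (7) mod 11 = 9
x3 = s^2 - x1 - x2 mod 11 = 9^2 - 5 - 1 = 9
y3 = s (x1 - x3) - y1 mod 11 = 9 * (5 - 9) - 3 = 5

P + Q = (9, 5)


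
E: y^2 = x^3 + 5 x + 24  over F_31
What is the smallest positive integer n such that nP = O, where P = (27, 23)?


Compute successive multiples of P until we hit O:
  1P = (27, 23)
  2P = (22, 5)
  3P = (21, 11)
  4P = (18, 26)
  5P = (24, 7)
  6P = (5, 22)
  7P = (17, 0)
  8P = (5, 9)
  ... (continuing to 14P)
  14P = O

ord(P) = 14


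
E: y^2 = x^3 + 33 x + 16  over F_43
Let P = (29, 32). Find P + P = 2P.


Doubling: s = (3 x1^2 + a) / (2 y1)
s = (3*29^2 + 33) / (2*32) mod 43 = 5
x3 = s^2 - 2 x1 mod 43 = 5^2 - 2*29 = 10
y3 = s (x1 - x3) - y1 mod 43 = 5 * (29 - 10) - 32 = 20

2P = (10, 20)


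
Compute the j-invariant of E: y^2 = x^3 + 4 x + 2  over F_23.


Delta = -16(4 a^3 + 27 b^2) mod 23 = 18
-1728 * (4 a)^3 = -1728 * (4*4)^3 mod 23 = 17
j = 17 * 18^(-1) mod 23 = 15

j = 15 (mod 23)


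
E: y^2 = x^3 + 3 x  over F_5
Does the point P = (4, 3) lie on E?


Check whether y^2 = x^3 + 3 x + 0 (mod 5) for (x, y) = (4, 3).
LHS: y^2 = 3^2 mod 5 = 4
RHS: x^3 + 3 x + 0 = 4^3 + 3*4 + 0 mod 5 = 1
LHS != RHS

No, not on the curve


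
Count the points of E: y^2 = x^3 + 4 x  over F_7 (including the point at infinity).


For each x in F_7, count y with y^2 = x^3 + 4 x + 0 mod 7:
  x = 0: RHS = 0, y in [0]  -> 1 point(s)
  x = 2: RHS = 2, y in [3, 4]  -> 2 point(s)
  x = 3: RHS = 4, y in [2, 5]  -> 2 point(s)
  x = 6: RHS = 2, y in [3, 4]  -> 2 point(s)
Affine points: 7. Add the point at infinity: total = 8.

#E(F_7) = 8


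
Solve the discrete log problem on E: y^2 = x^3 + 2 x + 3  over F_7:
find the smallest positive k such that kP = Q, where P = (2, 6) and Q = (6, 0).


Enumerate multiples of P until we hit Q = (6, 0):
  1P = (2, 6)
  2P = (3, 1)
  3P = (6, 0)
Match found at i = 3.

k = 3


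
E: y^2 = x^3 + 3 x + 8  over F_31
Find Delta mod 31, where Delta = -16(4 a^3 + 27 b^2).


4 a^3 + 27 b^2 = 4*3^3 + 27*8^2 = 108 + 1728 = 1836
Delta = -16 * (1836) = -29376
Delta mod 31 = 12

Delta = 12 (mod 31)


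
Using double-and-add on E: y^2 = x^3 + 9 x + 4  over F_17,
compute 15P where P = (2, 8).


k = 15 = 1111_2 (binary, LSB first: 1111)
Double-and-add from P = (2, 8):
  bit 0 = 1: acc = O + (2, 8) = (2, 8)
  bit 1 = 1: acc = (2, 8) + (12, 15) = (4, 11)
  bit 2 = 1: acc = (4, 11) + (9, 7) = (6, 11)
  bit 3 = 1: acc = (6, 11) + (0, 2) = (9, 10)

15P = (9, 10)


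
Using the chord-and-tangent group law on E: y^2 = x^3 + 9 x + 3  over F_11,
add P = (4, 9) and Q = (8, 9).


P != Q, so use the chord formula.
s = (y2 - y1) / (x2 - x1) = (0) / (4) mod 11 = 0
x3 = s^2 - x1 - x2 mod 11 = 0^2 - 4 - 8 = 10
y3 = s (x1 - x3) - y1 mod 11 = 0 * (4 - 10) - 9 = 2

P + Q = (10, 2)


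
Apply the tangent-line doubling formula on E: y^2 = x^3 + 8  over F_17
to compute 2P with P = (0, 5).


Doubling: s = (3 x1^2 + a) / (2 y1)
s = (3*0^2 + 0) / (2*5) mod 17 = 0
x3 = s^2 - 2 x1 mod 17 = 0^2 - 2*0 = 0
y3 = s (x1 - x3) - y1 mod 17 = 0 * (0 - 0) - 5 = 12

2P = (0, 12)


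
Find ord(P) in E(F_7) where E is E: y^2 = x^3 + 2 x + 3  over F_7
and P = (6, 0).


Compute successive multiples of P until we hit O:
  1P = (6, 0)
  2P = O

ord(P) = 2


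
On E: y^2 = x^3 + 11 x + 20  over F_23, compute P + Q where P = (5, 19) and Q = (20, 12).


P != Q, so use the chord formula.
s = (y2 - y1) / (x2 - x1) = (16) / (15) mod 23 = 21
x3 = s^2 - x1 - x2 mod 23 = 21^2 - 5 - 20 = 2
y3 = s (x1 - x3) - y1 mod 23 = 21 * (5 - 2) - 19 = 21

P + Q = (2, 21)


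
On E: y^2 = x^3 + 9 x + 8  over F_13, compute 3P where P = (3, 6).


k = 3 = 11_2 (binary, LSB first: 11)
Double-and-add from P = (3, 6):
  bit 0 = 1: acc = O + (3, 6) = (3, 6)
  bit 1 = 1: acc = (3, 6) + (3, 7) = O

3P = O


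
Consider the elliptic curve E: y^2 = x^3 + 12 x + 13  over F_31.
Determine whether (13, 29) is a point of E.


Check whether y^2 = x^3 + 12 x + 13 (mod 31) for (x, y) = (13, 29).
LHS: y^2 = 29^2 mod 31 = 4
RHS: x^3 + 12 x + 13 = 13^3 + 12*13 + 13 mod 31 = 10
LHS != RHS

No, not on the curve


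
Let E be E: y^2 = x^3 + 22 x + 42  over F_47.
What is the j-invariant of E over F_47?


Delta = -16(4 a^3 + 27 b^2) mod 47 = 38
-1728 * (4 a)^3 = -1728 * (4*22)^3 mod 47 = 21
j = 21 * 38^(-1) mod 47 = 29

j = 29 (mod 47)


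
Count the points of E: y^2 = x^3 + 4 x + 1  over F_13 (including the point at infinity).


For each x in F_13, count y with y^2 = x^3 + 4 x + 1 mod 13:
  x = 0: RHS = 1, y in [1, 12]  -> 2 point(s)
  x = 2: RHS = 4, y in [2, 11]  -> 2 point(s)
  x = 3: RHS = 1, y in [1, 12]  -> 2 point(s)
  x = 4: RHS = 3, y in [4, 9]  -> 2 point(s)
  x = 5: RHS = 3, y in [4, 9]  -> 2 point(s)
  x = 8: RHS = 12, y in [5, 8]  -> 2 point(s)
  x = 9: RHS = 12, y in [5, 8]  -> 2 point(s)
  x = 10: RHS = 1, y in [1, 12]  -> 2 point(s)
  x = 12: RHS = 9, y in [3, 10]  -> 2 point(s)
Affine points: 18. Add the point at infinity: total = 19.

#E(F_13) = 19


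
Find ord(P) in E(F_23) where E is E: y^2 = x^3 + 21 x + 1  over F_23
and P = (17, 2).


Compute successive multiples of P until we hit O:
  1P = (17, 2)
  2P = (7, 10)
  3P = (7, 13)
  4P = (17, 21)
  5P = O

ord(P) = 5


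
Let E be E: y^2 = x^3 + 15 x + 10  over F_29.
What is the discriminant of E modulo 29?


4 a^3 + 27 b^2 = 4*15^3 + 27*10^2 = 13500 + 2700 = 16200
Delta = -16 * (16200) = -259200
Delta mod 29 = 2

Delta = 2 (mod 29)


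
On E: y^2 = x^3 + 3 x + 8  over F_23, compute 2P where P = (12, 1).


Doubling: s = (3 x1^2 + a) / (2 y1)
s = (3*12^2 + 3) / (2*1) mod 23 = 22
x3 = s^2 - 2 x1 mod 23 = 22^2 - 2*12 = 0
y3 = s (x1 - x3) - y1 mod 23 = 22 * (12 - 0) - 1 = 10

2P = (0, 10)


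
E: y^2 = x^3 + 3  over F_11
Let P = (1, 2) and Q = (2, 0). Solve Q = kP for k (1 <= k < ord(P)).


Enumerate multiples of P until we hit Q = (2, 0):
  1P = (1, 2)
  2P = (2, 0)
Match found at i = 2.

k = 2


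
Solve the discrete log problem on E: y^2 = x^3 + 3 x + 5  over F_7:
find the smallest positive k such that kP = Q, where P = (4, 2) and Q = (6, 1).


Enumerate multiples of P until we hit Q = (6, 1):
  1P = (4, 2)
  2P = (1, 3)
  3P = (6, 1)
Match found at i = 3.

k = 3


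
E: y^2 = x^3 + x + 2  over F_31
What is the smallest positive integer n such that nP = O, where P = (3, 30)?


Compute successive multiples of P until we hit O:
  1P = (3, 30)
  2P = (4, 15)
  3P = (1, 2)
  4P = (6, 21)
  5P = (0, 23)
  6P = (30, 0)
  7P = (0, 8)
  8P = (6, 10)
  ... (continuing to 12P)
  12P = O

ord(P) = 12


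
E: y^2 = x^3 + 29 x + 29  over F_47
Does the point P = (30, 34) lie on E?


Check whether y^2 = x^3 + 29 x + 29 (mod 47) for (x, y) = (30, 34).
LHS: y^2 = 34^2 mod 47 = 28
RHS: x^3 + 29 x + 29 = 30^3 + 29*30 + 29 mod 47 = 28
LHS = RHS

Yes, on the curve


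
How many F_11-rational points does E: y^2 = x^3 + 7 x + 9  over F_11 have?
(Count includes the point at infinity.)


For each x in F_11, count y with y^2 = x^3 + 7 x + 9 mod 11:
  x = 0: RHS = 9, y in [3, 8]  -> 2 point(s)
  x = 2: RHS = 9, y in [3, 8]  -> 2 point(s)
  x = 5: RHS = 4, y in [2, 9]  -> 2 point(s)
  x = 6: RHS = 3, y in [5, 6]  -> 2 point(s)
  x = 7: RHS = 5, y in [4, 7]  -> 2 point(s)
  x = 8: RHS = 5, y in [4, 7]  -> 2 point(s)
  x = 9: RHS = 9, y in [3, 8]  -> 2 point(s)
  x = 10: RHS = 1, y in [1, 10]  -> 2 point(s)
Affine points: 16. Add the point at infinity: total = 17.

#E(F_11) = 17


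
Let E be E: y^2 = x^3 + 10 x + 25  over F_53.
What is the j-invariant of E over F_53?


Delta = -16(4 a^3 + 27 b^2) mod 53 = 6
-1728 * (4 a)^3 = -1728 * (4*10)^3 mod 53 = 26
j = 26 * 6^(-1) mod 53 = 22

j = 22 (mod 53)


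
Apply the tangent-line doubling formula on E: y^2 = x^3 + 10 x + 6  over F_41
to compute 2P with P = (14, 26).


Doubling: s = (3 x1^2 + a) / (2 y1)
s = (3*14^2 + 10) / (2*26) mod 41 = 32
x3 = s^2 - 2 x1 mod 41 = 32^2 - 2*14 = 12
y3 = s (x1 - x3) - y1 mod 41 = 32 * (14 - 12) - 26 = 38

2P = (12, 38)


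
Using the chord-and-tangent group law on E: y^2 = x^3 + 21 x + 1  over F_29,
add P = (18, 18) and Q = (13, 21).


P != Q, so use the chord formula.
s = (y2 - y1) / (x2 - x1) = (3) / (24) mod 29 = 11
x3 = s^2 - x1 - x2 mod 29 = 11^2 - 18 - 13 = 3
y3 = s (x1 - x3) - y1 mod 29 = 11 * (18 - 3) - 18 = 2

P + Q = (3, 2)


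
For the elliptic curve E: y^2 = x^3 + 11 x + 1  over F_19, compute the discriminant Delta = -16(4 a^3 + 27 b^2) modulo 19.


4 a^3 + 27 b^2 = 4*11^3 + 27*1^2 = 5324 + 27 = 5351
Delta = -16 * (5351) = -85616
Delta mod 19 = 17

Delta = 17 (mod 19)


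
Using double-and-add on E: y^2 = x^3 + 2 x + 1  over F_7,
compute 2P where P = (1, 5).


k = 2 = 10_2 (binary, LSB first: 01)
Double-and-add from P = (1, 5):
  bit 0 = 0: acc unchanged = O
  bit 1 = 1: acc = O + (0, 6) = (0, 6)

2P = (0, 6)


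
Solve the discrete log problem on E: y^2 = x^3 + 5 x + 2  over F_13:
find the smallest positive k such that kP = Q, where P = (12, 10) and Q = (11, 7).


Enumerate multiples of P until we hit Q = (11, 7):
  1P = (12, 10)
  2P = (11, 6)
  3P = (6, 1)
  4P = (7, 4)
  5P = (10, 8)
  6P = (5, 10)
  7P = (9, 3)
  8P = (9, 10)
  9P = (5, 3)
  10P = (10, 5)
  11P = (7, 9)
  12P = (6, 12)
  13P = (11, 7)
Match found at i = 13.

k = 13


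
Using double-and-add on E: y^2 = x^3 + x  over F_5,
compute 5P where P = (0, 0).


k = 5 = 101_2 (binary, LSB first: 101)
Double-and-add from P = (0, 0):
  bit 0 = 1: acc = O + (0, 0) = (0, 0)
  bit 1 = 0: acc unchanged = (0, 0)
  bit 2 = 1: acc = (0, 0) + O = (0, 0)

5P = (0, 0)


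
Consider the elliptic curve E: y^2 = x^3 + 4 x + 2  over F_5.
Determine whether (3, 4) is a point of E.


Check whether y^2 = x^3 + 4 x + 2 (mod 5) for (x, y) = (3, 4).
LHS: y^2 = 4^2 mod 5 = 1
RHS: x^3 + 4 x + 2 = 3^3 + 4*3 + 2 mod 5 = 1
LHS = RHS

Yes, on the curve


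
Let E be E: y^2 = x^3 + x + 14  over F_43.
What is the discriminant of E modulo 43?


4 a^3 + 27 b^2 = 4*1^3 + 27*14^2 = 4 + 5292 = 5296
Delta = -16 * (5296) = -84736
Delta mod 43 = 17

Delta = 17 (mod 43)


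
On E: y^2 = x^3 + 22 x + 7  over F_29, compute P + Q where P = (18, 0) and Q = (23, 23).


P != Q, so use the chord formula.
s = (y2 - y1) / (x2 - x1) = (23) / (5) mod 29 = 22
x3 = s^2 - x1 - x2 mod 29 = 22^2 - 18 - 23 = 8
y3 = s (x1 - x3) - y1 mod 29 = 22 * (18 - 8) - 0 = 17

P + Q = (8, 17)


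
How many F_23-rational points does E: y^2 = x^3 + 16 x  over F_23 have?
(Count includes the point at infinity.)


For each x in F_23, count y with y^2 = x^3 + 16 x + 0 mod 23:
  x = 0: RHS = 0, y in [0]  -> 1 point(s)
  x = 3: RHS = 6, y in [11, 12]  -> 2 point(s)
  x = 4: RHS = 13, y in [6, 17]  -> 2 point(s)
  x = 6: RHS = 13, y in [6, 17]  -> 2 point(s)
  x = 7: RHS = 18, y in [8, 15]  -> 2 point(s)
  x = 11: RHS = 12, y in [9, 14]  -> 2 point(s)
  x = 13: RHS = 13, y in [6, 17]  -> 2 point(s)
  x = 14: RHS = 1, y in [1, 22]  -> 2 point(s)
  x = 15: RHS = 4, y in [2, 21]  -> 2 point(s)
  x = 18: RHS = 2, y in [5, 18]  -> 2 point(s)
  x = 21: RHS = 6, y in [11, 12]  -> 2 point(s)
  x = 22: RHS = 6, y in [11, 12]  -> 2 point(s)
Affine points: 23. Add the point at infinity: total = 24.

#E(F_23) = 24


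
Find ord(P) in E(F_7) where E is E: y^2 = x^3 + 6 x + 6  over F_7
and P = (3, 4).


Compute successive multiples of P until we hit O:
  1P = (3, 4)
  2P = (5, 0)
  3P = (3, 3)
  4P = O

ord(P) = 4


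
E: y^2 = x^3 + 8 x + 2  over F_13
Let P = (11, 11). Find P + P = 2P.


Doubling: s = (3 x1^2 + a) / (2 y1)
s = (3*11^2 + 8) / (2*11) mod 13 = 8
x3 = s^2 - 2 x1 mod 13 = 8^2 - 2*11 = 3
y3 = s (x1 - x3) - y1 mod 13 = 8 * (11 - 3) - 11 = 1

2P = (3, 1)


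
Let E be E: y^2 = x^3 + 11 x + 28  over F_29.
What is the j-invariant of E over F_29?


Delta = -16(4 a^3 + 27 b^2) mod 29 = 21
-1728 * (4 a)^3 = -1728 * (4*11)^3 mod 29 = 16
j = 16 * 21^(-1) mod 29 = 27

j = 27 (mod 29)


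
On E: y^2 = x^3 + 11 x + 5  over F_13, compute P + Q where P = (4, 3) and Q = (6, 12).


P != Q, so use the chord formula.
s = (y2 - y1) / (x2 - x1) = (9) / (2) mod 13 = 11
x3 = s^2 - x1 - x2 mod 13 = 11^2 - 4 - 6 = 7
y3 = s (x1 - x3) - y1 mod 13 = 11 * (4 - 7) - 3 = 3

P + Q = (7, 3)


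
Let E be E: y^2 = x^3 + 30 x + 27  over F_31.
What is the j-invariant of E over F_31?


Delta = -16(4 a^3 + 27 b^2) mod 31 = 3
-1728 * (4 a)^3 = -1728 * (4*30)^3 mod 31 = 15
j = 15 * 3^(-1) mod 31 = 5

j = 5 (mod 31)


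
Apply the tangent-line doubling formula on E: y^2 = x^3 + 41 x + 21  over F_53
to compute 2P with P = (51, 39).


Doubling: s = (3 x1^2 + a) / (2 y1)
s = (3*51^2 + 41) / (2*39) mod 53 = 0
x3 = s^2 - 2 x1 mod 53 = 0^2 - 2*51 = 4
y3 = s (x1 - x3) - y1 mod 53 = 0 * (51 - 4) - 39 = 14

2P = (4, 14)


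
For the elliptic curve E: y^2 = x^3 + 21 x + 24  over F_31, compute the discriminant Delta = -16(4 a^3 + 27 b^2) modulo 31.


4 a^3 + 27 b^2 = 4*21^3 + 27*24^2 = 37044 + 15552 = 52596
Delta = -16 * (52596) = -841536
Delta mod 31 = 21

Delta = 21 (mod 31)


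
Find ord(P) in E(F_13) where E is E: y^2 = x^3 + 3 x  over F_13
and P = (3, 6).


Compute successive multiples of P until we hit O:
  1P = (3, 6)
  2P = (10, 9)
  3P = (10, 4)
  4P = (3, 7)
  5P = O

ord(P) = 5


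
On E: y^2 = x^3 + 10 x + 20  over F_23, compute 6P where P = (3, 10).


k = 6 = 110_2 (binary, LSB first: 011)
Double-and-add from P = (3, 10):
  bit 0 = 0: acc unchanged = O
  bit 1 = 1: acc = O + (3, 13) = (3, 13)
  bit 2 = 1: acc = (3, 13) + (3, 10) = O

6P = O


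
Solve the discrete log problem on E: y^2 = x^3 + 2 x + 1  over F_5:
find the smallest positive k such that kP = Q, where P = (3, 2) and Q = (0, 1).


Enumerate multiples of P until we hit Q = (0, 1):
  1P = (3, 2)
  2P = (0, 1)
Match found at i = 2.

k = 2


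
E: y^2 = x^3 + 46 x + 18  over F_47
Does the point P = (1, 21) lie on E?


Check whether y^2 = x^3 + 46 x + 18 (mod 47) for (x, y) = (1, 21).
LHS: y^2 = 21^2 mod 47 = 18
RHS: x^3 + 46 x + 18 = 1^3 + 46*1 + 18 mod 47 = 18
LHS = RHS

Yes, on the curve


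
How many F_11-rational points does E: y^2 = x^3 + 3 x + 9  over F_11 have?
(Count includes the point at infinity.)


For each x in F_11, count y with y^2 = x^3 + 3 x + 9 mod 11:
  x = 0: RHS = 9, y in [3, 8]  -> 2 point(s)
  x = 2: RHS = 1, y in [1, 10]  -> 2 point(s)
  x = 3: RHS = 1, y in [1, 10]  -> 2 point(s)
  x = 6: RHS = 1, y in [1, 10]  -> 2 point(s)
  x = 10: RHS = 5, y in [4, 7]  -> 2 point(s)
Affine points: 10. Add the point at infinity: total = 11.

#E(F_11) = 11


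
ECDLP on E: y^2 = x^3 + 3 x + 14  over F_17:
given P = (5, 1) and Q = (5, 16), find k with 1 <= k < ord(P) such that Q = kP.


Enumerate multiples of P until we hit Q = (5, 16):
  1P = (5, 1)
  2P = (15, 0)
  3P = (5, 16)
Match found at i = 3.

k = 3


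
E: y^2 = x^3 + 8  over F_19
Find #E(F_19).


For each x in F_19, count y with y^2 = x^3 + 0 x + 8 mod 19:
  x = 1: RHS = 9, y in [3, 16]  -> 2 point(s)
  x = 2: RHS = 16, y in [4, 15]  -> 2 point(s)
  x = 3: RHS = 16, y in [4, 15]  -> 2 point(s)
  x = 5: RHS = 0, y in [0]  -> 1 point(s)
  x = 7: RHS = 9, y in [3, 16]  -> 2 point(s)
  x = 8: RHS = 7, y in [8, 11]  -> 2 point(s)
  x = 10: RHS = 1, y in [1, 18]  -> 2 point(s)
  x = 11: RHS = 9, y in [3, 16]  -> 2 point(s)
  x = 12: RHS = 7, y in [8, 11]  -> 2 point(s)
  x = 13: RHS = 1, y in [1, 18]  -> 2 point(s)
  x = 14: RHS = 16, y in [4, 15]  -> 2 point(s)
  x = 15: RHS = 1, y in [1, 18]  -> 2 point(s)
  x = 16: RHS = 0, y in [0]  -> 1 point(s)
  x = 17: RHS = 0, y in [0]  -> 1 point(s)
  x = 18: RHS = 7, y in [8, 11]  -> 2 point(s)
Affine points: 27. Add the point at infinity: total = 28.

#E(F_19) = 28


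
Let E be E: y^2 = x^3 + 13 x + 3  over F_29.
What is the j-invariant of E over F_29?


Delta = -16(4 a^3 + 27 b^2) mod 29 = 11
-1728 * (4 a)^3 = -1728 * (4*13)^3 mod 29 = 18
j = 18 * 11^(-1) mod 29 = 28

j = 28 (mod 29)


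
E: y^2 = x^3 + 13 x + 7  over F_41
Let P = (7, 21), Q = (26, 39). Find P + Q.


P != Q, so use the chord formula.
s = (y2 - y1) / (x2 - x1) = (18) / (19) mod 41 = 29
x3 = s^2 - x1 - x2 mod 41 = 29^2 - 7 - 26 = 29
y3 = s (x1 - x3) - y1 mod 41 = 29 * (7 - 29) - 21 = 38

P + Q = (29, 38)


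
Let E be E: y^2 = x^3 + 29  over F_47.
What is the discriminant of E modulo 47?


4 a^3 + 27 b^2 = 4*0^3 + 27*29^2 = 0 + 22707 = 22707
Delta = -16 * (22707) = -363312
Delta mod 47 = 45

Delta = 45 (mod 47)


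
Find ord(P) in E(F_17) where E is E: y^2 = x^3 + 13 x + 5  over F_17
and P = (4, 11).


Compute successive multiples of P until we hit O:
  1P = (4, 11)
  2P = (13, 5)
  3P = (8, 3)
  4P = (9, 16)
  5P = (5, 5)
  6P = (10, 8)
  7P = (16, 12)
  8P = (12, 11)
  ... (continuing to 20P)
  20P = O

ord(P) = 20


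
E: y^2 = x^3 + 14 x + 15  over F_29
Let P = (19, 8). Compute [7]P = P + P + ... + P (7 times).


k = 7 = 111_2 (binary, LSB first: 111)
Double-and-add from P = (19, 8):
  bit 0 = 1: acc = O + (19, 8) = (19, 8)
  bit 1 = 1: acc = (19, 8) + (15, 27) = (23, 11)
  bit 2 = 1: acc = (23, 11) + (22, 26) = (6, 24)

7P = (6, 24)


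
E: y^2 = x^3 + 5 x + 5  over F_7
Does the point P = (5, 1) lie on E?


Check whether y^2 = x^3 + 5 x + 5 (mod 7) for (x, y) = (5, 1).
LHS: y^2 = 1^2 mod 7 = 1
RHS: x^3 + 5 x + 5 = 5^3 + 5*5 + 5 mod 7 = 1
LHS = RHS

Yes, on the curve


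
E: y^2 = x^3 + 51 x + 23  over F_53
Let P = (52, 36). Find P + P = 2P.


Doubling: s = (3 x1^2 + a) / (2 y1)
s = (3*52^2 + 51) / (2*36) mod 53 = 14
x3 = s^2 - 2 x1 mod 53 = 14^2 - 2*52 = 39
y3 = s (x1 - x3) - y1 mod 53 = 14 * (52 - 39) - 36 = 40

2P = (39, 40)


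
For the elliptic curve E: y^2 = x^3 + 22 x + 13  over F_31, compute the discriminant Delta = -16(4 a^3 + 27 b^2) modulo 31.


4 a^3 + 27 b^2 = 4*22^3 + 27*13^2 = 42592 + 4563 = 47155
Delta = -16 * (47155) = -754480
Delta mod 31 = 29

Delta = 29 (mod 31)


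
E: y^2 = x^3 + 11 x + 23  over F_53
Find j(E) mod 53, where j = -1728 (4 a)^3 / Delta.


Delta = -16(4 a^3 + 27 b^2) mod 53 = 48
-1728 * (4 a)^3 = -1728 * (4*11)^3 mod 53 = 8
j = 8 * 48^(-1) mod 53 = 9

j = 9 (mod 53)


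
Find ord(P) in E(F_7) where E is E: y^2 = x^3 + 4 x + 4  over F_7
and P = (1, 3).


Compute successive multiples of P until we hit O:
  1P = (1, 3)
  2P = (5, 4)
  3P = (5, 3)
  4P = (1, 4)
  5P = O

ord(P) = 5


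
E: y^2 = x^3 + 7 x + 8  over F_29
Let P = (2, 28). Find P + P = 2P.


Doubling: s = (3 x1^2 + a) / (2 y1)
s = (3*2^2 + 7) / (2*28) mod 29 = 5
x3 = s^2 - 2 x1 mod 29 = 5^2 - 2*2 = 21
y3 = s (x1 - x3) - y1 mod 29 = 5 * (2 - 21) - 28 = 22

2P = (21, 22)


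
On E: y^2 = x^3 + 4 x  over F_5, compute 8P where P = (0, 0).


k = 8 = 1000_2 (binary, LSB first: 0001)
Double-and-add from P = (0, 0):
  bit 0 = 0: acc unchanged = O
  bit 1 = 0: acc unchanged = O
  bit 2 = 0: acc unchanged = O
  bit 3 = 1: acc = O + O = O

8P = O


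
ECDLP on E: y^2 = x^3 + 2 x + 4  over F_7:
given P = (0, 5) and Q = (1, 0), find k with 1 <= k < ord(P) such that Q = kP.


Enumerate multiples of P until we hit Q = (1, 0):
  1P = (0, 5)
  2P = (2, 3)
  3P = (6, 1)
  4P = (3, 4)
  5P = (1, 0)
Match found at i = 5.

k = 5


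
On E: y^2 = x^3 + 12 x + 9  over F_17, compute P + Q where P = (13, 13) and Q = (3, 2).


P != Q, so use the chord formula.
s = (y2 - y1) / (x2 - x1) = (6) / (7) mod 17 = 13
x3 = s^2 - x1 - x2 mod 17 = 13^2 - 13 - 3 = 0
y3 = s (x1 - x3) - y1 mod 17 = 13 * (13 - 0) - 13 = 3

P + Q = (0, 3)


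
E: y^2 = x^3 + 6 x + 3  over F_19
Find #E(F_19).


For each x in F_19, count y with y^2 = x^3 + 6 x + 3 mod 19:
  x = 2: RHS = 4, y in [2, 17]  -> 2 point(s)
  x = 5: RHS = 6, y in [5, 14]  -> 2 point(s)
  x = 9: RHS = 7, y in [8, 11]  -> 2 point(s)
  x = 12: RHS = 17, y in [6, 13]  -> 2 point(s)
  x = 13: RHS = 17, y in [6, 13]  -> 2 point(s)
  x = 14: RHS = 0, y in [0]  -> 1 point(s)
Affine points: 11. Add the point at infinity: total = 12.

#E(F_19) = 12


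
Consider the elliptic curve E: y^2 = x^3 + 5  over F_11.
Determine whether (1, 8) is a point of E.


Check whether y^2 = x^3 + 0 x + 5 (mod 11) for (x, y) = (1, 8).
LHS: y^2 = 8^2 mod 11 = 9
RHS: x^3 + 0 x + 5 = 1^3 + 0*1 + 5 mod 11 = 6
LHS != RHS

No, not on the curve


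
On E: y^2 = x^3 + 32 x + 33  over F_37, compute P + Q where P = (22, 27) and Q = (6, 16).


P != Q, so use the chord formula.
s = (y2 - y1) / (x2 - x1) = (26) / (21) mod 37 = 3
x3 = s^2 - x1 - x2 mod 37 = 3^2 - 22 - 6 = 18
y3 = s (x1 - x3) - y1 mod 37 = 3 * (22 - 18) - 27 = 22

P + Q = (18, 22)


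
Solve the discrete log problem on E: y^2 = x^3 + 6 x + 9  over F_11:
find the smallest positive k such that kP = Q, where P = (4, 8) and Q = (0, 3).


Enumerate multiples of P until we hit Q = (0, 3):
  1P = (4, 8)
  2P = (7, 8)
  3P = (0, 3)
Match found at i = 3.

k = 3


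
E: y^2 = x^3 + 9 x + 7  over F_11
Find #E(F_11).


For each x in F_11, count y with y^2 = x^3 + 9 x + 7 mod 11:
  x = 2: RHS = 0, y in [0]  -> 1 point(s)
  x = 5: RHS = 1, y in [1, 10]  -> 2 point(s)
  x = 9: RHS = 3, y in [5, 6]  -> 2 point(s)
Affine points: 5. Add the point at infinity: total = 6.

#E(F_11) = 6


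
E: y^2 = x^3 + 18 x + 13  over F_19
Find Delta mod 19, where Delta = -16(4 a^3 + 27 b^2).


4 a^3 + 27 b^2 = 4*18^3 + 27*13^2 = 23328 + 4563 = 27891
Delta = -16 * (27891) = -446256
Delta mod 19 = 16

Delta = 16 (mod 19)


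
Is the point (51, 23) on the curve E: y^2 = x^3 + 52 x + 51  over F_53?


Check whether y^2 = x^3 + 52 x + 51 (mod 53) for (x, y) = (51, 23).
LHS: y^2 = 23^2 mod 53 = 52
RHS: x^3 + 52 x + 51 = 51^3 + 52*51 + 51 mod 53 = 45
LHS != RHS

No, not on the curve


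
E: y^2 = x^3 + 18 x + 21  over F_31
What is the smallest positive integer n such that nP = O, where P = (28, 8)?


Compute successive multiples of P until we hit O:
  1P = (28, 8)
  2P = (15, 15)
  3P = (7, 26)
  4P = (29, 15)
  5P = (23, 27)
  6P = (18, 16)
  7P = (3, 3)
  8P = (5, 9)
  ... (continuing to 36P)
  36P = O

ord(P) = 36


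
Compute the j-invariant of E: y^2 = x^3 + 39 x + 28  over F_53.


Delta = -16(4 a^3 + 27 b^2) mod 53 = 9
-1728 * (4 a)^3 = -1728 * (4*39)^3 mod 53 = 16
j = 16 * 9^(-1) mod 53 = 43

j = 43 (mod 53)


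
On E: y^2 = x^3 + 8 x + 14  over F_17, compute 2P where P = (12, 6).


Doubling: s = (3 x1^2 + a) / (2 y1)
s = (3*12^2 + 8) / (2*6) mod 17 = 14
x3 = s^2 - 2 x1 mod 17 = 14^2 - 2*12 = 2
y3 = s (x1 - x3) - y1 mod 17 = 14 * (12 - 2) - 6 = 15

2P = (2, 15)


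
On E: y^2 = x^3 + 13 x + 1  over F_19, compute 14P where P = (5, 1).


k = 14 = 1110_2 (binary, LSB first: 0111)
Double-and-add from P = (5, 1):
  bit 0 = 0: acc unchanged = O
  bit 1 = 1: acc = O + (7, 6) = (7, 6)
  bit 2 = 1: acc = (7, 6) + (16, 7) = (0, 18)
  bit 3 = 1: acc = (0, 18) + (13, 7) = (12, 17)

14P = (12, 17)


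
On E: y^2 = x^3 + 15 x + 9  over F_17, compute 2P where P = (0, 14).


Doubling: s = (3 x1^2 + a) / (2 y1)
s = (3*0^2 + 15) / (2*14) mod 17 = 6
x3 = s^2 - 2 x1 mod 17 = 6^2 - 2*0 = 2
y3 = s (x1 - x3) - y1 mod 17 = 6 * (0 - 2) - 14 = 8

2P = (2, 8)


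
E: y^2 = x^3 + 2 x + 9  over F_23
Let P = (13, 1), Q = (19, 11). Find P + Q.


P != Q, so use the chord formula.
s = (y2 - y1) / (x2 - x1) = (10) / (6) mod 23 = 17
x3 = s^2 - x1 - x2 mod 23 = 17^2 - 13 - 19 = 4
y3 = s (x1 - x3) - y1 mod 23 = 17 * (13 - 4) - 1 = 14

P + Q = (4, 14)


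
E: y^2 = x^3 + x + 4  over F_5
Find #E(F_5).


For each x in F_5, count y with y^2 = x^3 + 1 x + 4 mod 5:
  x = 0: RHS = 4, y in [2, 3]  -> 2 point(s)
  x = 1: RHS = 1, y in [1, 4]  -> 2 point(s)
  x = 2: RHS = 4, y in [2, 3]  -> 2 point(s)
  x = 3: RHS = 4, y in [2, 3]  -> 2 point(s)
Affine points: 8. Add the point at infinity: total = 9.

#E(F_5) = 9


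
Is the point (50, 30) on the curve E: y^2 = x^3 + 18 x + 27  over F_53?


Check whether y^2 = x^3 + 18 x + 27 (mod 53) for (x, y) = (50, 30).
LHS: y^2 = 30^2 mod 53 = 52
RHS: x^3 + 18 x + 27 = 50^3 + 18*50 + 27 mod 53 = 52
LHS = RHS

Yes, on the curve


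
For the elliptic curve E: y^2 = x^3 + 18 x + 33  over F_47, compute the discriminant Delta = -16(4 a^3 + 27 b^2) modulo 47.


4 a^3 + 27 b^2 = 4*18^3 + 27*33^2 = 23328 + 29403 = 52731
Delta = -16 * (52731) = -843696
Delta mod 47 = 1

Delta = 1 (mod 47)


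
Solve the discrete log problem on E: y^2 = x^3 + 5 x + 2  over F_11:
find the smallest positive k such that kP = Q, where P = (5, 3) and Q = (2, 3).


Enumerate multiples of P until we hit Q = (2, 3):
  1P = (5, 3)
  2P = (4, 3)
  3P = (2, 8)
  4P = (8, 2)
  5P = (3, 0)
  6P = (8, 9)
  7P = (2, 3)
Match found at i = 7.

k = 7


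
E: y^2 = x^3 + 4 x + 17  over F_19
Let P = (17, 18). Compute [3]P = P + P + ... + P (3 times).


k = 3 = 11_2 (binary, LSB first: 11)
Double-and-add from P = (17, 18):
  bit 0 = 1: acc = O + (17, 18) = (17, 18)
  bit 1 = 1: acc = (17, 18) + (11, 10) = (16, 15)

3P = (16, 15)


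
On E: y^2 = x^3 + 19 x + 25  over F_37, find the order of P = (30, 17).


Compute successive multiples of P until we hit O:
  1P = (30, 17)
  2P = (13, 29)
  3P = (21, 18)
  4P = (2, 21)
  5P = (2, 16)
  6P = (21, 19)
  7P = (13, 8)
  8P = (30, 20)
  ... (continuing to 9P)
  9P = O

ord(P) = 9


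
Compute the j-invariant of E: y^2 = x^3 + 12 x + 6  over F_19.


Delta = -16(4 a^3 + 27 b^2) mod 19 = 16
-1728 * (4 a)^3 = -1728 * (4*12)^3 mod 19 = 12
j = 12 * 16^(-1) mod 19 = 15

j = 15 (mod 19)


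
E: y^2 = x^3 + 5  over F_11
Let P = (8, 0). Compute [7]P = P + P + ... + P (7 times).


k = 7 = 111_2 (binary, LSB first: 111)
Double-and-add from P = (8, 0):
  bit 0 = 1: acc = O + (8, 0) = (8, 0)
  bit 1 = 1: acc = (8, 0) + O = (8, 0)
  bit 2 = 1: acc = (8, 0) + O = (8, 0)

7P = (8, 0)


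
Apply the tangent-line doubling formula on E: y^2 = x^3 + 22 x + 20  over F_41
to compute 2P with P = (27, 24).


Doubling: s = (3 x1^2 + a) / (2 y1)
s = (3*27^2 + 22) / (2*24) mod 41 = 11
x3 = s^2 - 2 x1 mod 41 = 11^2 - 2*27 = 26
y3 = s (x1 - x3) - y1 mod 41 = 11 * (27 - 26) - 24 = 28

2P = (26, 28)


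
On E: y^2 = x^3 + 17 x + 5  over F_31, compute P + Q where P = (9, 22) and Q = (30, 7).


P != Q, so use the chord formula.
s = (y2 - y1) / (x2 - x1) = (16) / (21) mod 31 = 17
x3 = s^2 - x1 - x2 mod 31 = 17^2 - 9 - 30 = 2
y3 = s (x1 - x3) - y1 mod 31 = 17 * (9 - 2) - 22 = 4

P + Q = (2, 4)


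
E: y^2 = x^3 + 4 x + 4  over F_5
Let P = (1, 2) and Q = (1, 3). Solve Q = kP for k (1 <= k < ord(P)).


Enumerate multiples of P until we hit Q = (1, 3):
  1P = (1, 2)
  2P = (2, 0)
  3P = (1, 3)
Match found at i = 3.

k = 3


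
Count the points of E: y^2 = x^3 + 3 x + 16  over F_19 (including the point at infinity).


For each x in F_19, count y with y^2 = x^3 + 3 x + 16 mod 19:
  x = 0: RHS = 16, y in [4, 15]  -> 2 point(s)
  x = 1: RHS = 1, y in [1, 18]  -> 2 point(s)
  x = 2: RHS = 11, y in [7, 12]  -> 2 point(s)
  x = 4: RHS = 16, y in [4, 15]  -> 2 point(s)
  x = 5: RHS = 4, y in [2, 17]  -> 2 point(s)
  x = 7: RHS = 0, y in [0]  -> 1 point(s)
  x = 8: RHS = 1, y in [1, 18]  -> 2 point(s)
  x = 10: RHS = 1, y in [1, 18]  -> 2 point(s)
  x = 14: RHS = 9, y in [3, 16]  -> 2 point(s)
  x = 15: RHS = 16, y in [4, 15]  -> 2 point(s)
Affine points: 19. Add the point at infinity: total = 20.

#E(F_19) = 20


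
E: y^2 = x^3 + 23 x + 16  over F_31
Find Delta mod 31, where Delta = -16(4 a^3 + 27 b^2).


4 a^3 + 27 b^2 = 4*23^3 + 27*16^2 = 48668 + 6912 = 55580
Delta = -16 * (55580) = -889280
Delta mod 31 = 17

Delta = 17 (mod 31)


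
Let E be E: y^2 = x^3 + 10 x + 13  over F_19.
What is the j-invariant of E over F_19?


Delta = -16(4 a^3 + 27 b^2) mod 19 = 1
-1728 * (4 a)^3 = -1728 * (4*10)^3 mod 19 = 8
j = 8 * 1^(-1) mod 19 = 8

j = 8 (mod 19)


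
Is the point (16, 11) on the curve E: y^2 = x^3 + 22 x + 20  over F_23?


Check whether y^2 = x^3 + 22 x + 20 (mod 23) for (x, y) = (16, 11).
LHS: y^2 = 11^2 mod 23 = 6
RHS: x^3 + 22 x + 20 = 16^3 + 22*16 + 20 mod 23 = 6
LHS = RHS

Yes, on the curve


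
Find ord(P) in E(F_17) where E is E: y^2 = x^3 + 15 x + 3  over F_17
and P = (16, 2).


Compute successive multiples of P until we hit O:
  1P = (16, 2)
  2P = (1, 6)
  3P = (4, 5)
  4P = (13, 10)
  5P = (14, 4)
  6P = (5, 4)
  7P = (15, 4)
  8P = (7, 14)
  ... (continuing to 18P)
  18P = O

ord(P) = 18


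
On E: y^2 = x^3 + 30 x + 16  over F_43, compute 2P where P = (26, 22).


Doubling: s = (3 x1^2 + a) / (2 y1)
s = (3*26^2 + 30) / (2*22) mod 43 = 37
x3 = s^2 - 2 x1 mod 43 = 37^2 - 2*26 = 27
y3 = s (x1 - x3) - y1 mod 43 = 37 * (26 - 27) - 22 = 27

2P = (27, 27)


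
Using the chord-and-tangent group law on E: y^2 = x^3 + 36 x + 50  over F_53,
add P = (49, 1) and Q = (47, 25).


P != Q, so use the chord formula.
s = (y2 - y1) / (x2 - x1) = (24) / (51) mod 53 = 41
x3 = s^2 - x1 - x2 mod 53 = 41^2 - 49 - 47 = 48
y3 = s (x1 - x3) - y1 mod 53 = 41 * (49 - 48) - 1 = 40

P + Q = (48, 40)


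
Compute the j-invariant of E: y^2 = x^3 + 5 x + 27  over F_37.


Delta = -16(4 a^3 + 27 b^2) mod 37 = 8
-1728 * (4 a)^3 = -1728 * (4*5)^3 mod 37 = 14
j = 14 * 8^(-1) mod 37 = 11

j = 11 (mod 37)


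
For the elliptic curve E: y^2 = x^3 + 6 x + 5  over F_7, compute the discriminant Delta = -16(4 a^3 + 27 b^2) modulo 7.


4 a^3 + 27 b^2 = 4*6^3 + 27*5^2 = 864 + 675 = 1539
Delta = -16 * (1539) = -24624
Delta mod 7 = 2

Delta = 2 (mod 7)


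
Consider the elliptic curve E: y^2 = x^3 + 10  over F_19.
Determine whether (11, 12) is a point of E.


Check whether y^2 = x^3 + 0 x + 10 (mod 19) for (x, y) = (11, 12).
LHS: y^2 = 12^2 mod 19 = 11
RHS: x^3 + 0 x + 10 = 11^3 + 0*11 + 10 mod 19 = 11
LHS = RHS

Yes, on the curve


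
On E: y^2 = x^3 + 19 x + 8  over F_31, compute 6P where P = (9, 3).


k = 6 = 110_2 (binary, LSB first: 011)
Double-and-add from P = (9, 3):
  bit 0 = 0: acc unchanged = O
  bit 1 = 1: acc = O + (15, 14) = (15, 14)
  bit 2 = 1: acc = (15, 14) + (17, 25) = (6, 20)

6P = (6, 20)


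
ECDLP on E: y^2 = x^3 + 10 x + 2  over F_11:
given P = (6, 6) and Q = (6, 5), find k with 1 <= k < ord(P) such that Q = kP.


Enumerate multiples of P until we hit Q = (6, 5):
  1P = (6, 6)
  2P = (8, 0)
  3P = (6, 5)
Match found at i = 3.

k = 3


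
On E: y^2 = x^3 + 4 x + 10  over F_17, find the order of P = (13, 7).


Compute successive multiples of P until we hit O:
  1P = (13, 7)
  2P = (10, 9)
  3P = (2, 14)
  4P = (1, 7)
  5P = (3, 10)
  6P = (5, 11)
  7P = (12, 1)
  8P = (11, 5)
  ... (continuing to 17P)
  17P = O

ord(P) = 17


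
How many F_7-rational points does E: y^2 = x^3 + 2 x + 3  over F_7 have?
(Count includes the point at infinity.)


For each x in F_7, count y with y^2 = x^3 + 2 x + 3 mod 7:
  x = 2: RHS = 1, y in [1, 6]  -> 2 point(s)
  x = 3: RHS = 1, y in [1, 6]  -> 2 point(s)
  x = 6: RHS = 0, y in [0]  -> 1 point(s)
Affine points: 5. Add the point at infinity: total = 6.

#E(F_7) = 6


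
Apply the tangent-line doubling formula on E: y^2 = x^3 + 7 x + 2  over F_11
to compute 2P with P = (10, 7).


Doubling: s = (3 x1^2 + a) / (2 y1)
s = (3*10^2 + 7) / (2*7) mod 11 = 7
x3 = s^2 - 2 x1 mod 11 = 7^2 - 2*10 = 7
y3 = s (x1 - x3) - y1 mod 11 = 7 * (10 - 7) - 7 = 3

2P = (7, 3)


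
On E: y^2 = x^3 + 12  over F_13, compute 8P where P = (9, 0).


k = 8 = 1000_2 (binary, LSB first: 0001)
Double-and-add from P = (9, 0):
  bit 0 = 0: acc unchanged = O
  bit 1 = 0: acc unchanged = O
  bit 2 = 0: acc unchanged = O
  bit 3 = 1: acc = O + O = O

8P = O


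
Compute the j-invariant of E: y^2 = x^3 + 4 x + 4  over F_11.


Delta = -16(4 a^3 + 27 b^2) mod 11 = 3
-1728 * (4 a)^3 = -1728 * (4*4)^3 mod 11 = 7
j = 7 * 3^(-1) mod 11 = 6

j = 6 (mod 11)


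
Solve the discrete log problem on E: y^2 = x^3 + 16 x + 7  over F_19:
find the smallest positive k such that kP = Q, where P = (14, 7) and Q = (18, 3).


Enumerate multiples of P until we hit Q = (18, 3):
  1P = (14, 7)
  2P = (0, 8)
  3P = (2, 3)
  4P = (1, 10)
  5P = (9, 5)
  6P = (3, 5)
  7P = (8, 1)
  8P = (17, 9)
  9P = (18, 3)
Match found at i = 9.

k = 9


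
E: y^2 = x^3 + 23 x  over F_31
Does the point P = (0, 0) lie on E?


Check whether y^2 = x^3 + 23 x + 0 (mod 31) for (x, y) = (0, 0).
LHS: y^2 = 0^2 mod 31 = 0
RHS: x^3 + 23 x + 0 = 0^3 + 23*0 + 0 mod 31 = 0
LHS = RHS

Yes, on the curve


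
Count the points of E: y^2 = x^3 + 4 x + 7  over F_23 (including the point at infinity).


For each x in F_23, count y with y^2 = x^3 + 4 x + 7 mod 23:
  x = 1: RHS = 12, y in [9, 14]  -> 2 point(s)
  x = 2: RHS = 0, y in [0]  -> 1 point(s)
  x = 3: RHS = 0, y in [0]  -> 1 point(s)
  x = 4: RHS = 18, y in [8, 15]  -> 2 point(s)
  x = 9: RHS = 13, y in [6, 17]  -> 2 point(s)
  x = 10: RHS = 12, y in [9, 14]  -> 2 point(s)
  x = 11: RHS = 2, y in [5, 18]  -> 2 point(s)
  x = 12: RHS = 12, y in [9, 14]  -> 2 point(s)
  x = 13: RHS = 2, y in [5, 18]  -> 2 point(s)
  x = 14: RHS = 1, y in [1, 22]  -> 2 point(s)
  x = 16: RHS = 4, y in [2, 21]  -> 2 point(s)
  x = 18: RHS = 0, y in [0]  -> 1 point(s)
  x = 22: RHS = 2, y in [5, 18]  -> 2 point(s)
Affine points: 23. Add the point at infinity: total = 24.

#E(F_23) = 24
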